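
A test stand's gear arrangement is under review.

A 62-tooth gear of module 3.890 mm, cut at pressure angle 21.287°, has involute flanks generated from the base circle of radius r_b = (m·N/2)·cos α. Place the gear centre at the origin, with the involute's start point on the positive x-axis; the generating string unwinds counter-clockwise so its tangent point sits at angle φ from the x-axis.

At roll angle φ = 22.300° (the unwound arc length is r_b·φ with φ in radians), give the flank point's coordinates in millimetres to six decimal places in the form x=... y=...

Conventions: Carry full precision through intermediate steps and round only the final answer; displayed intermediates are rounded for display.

x=120.553505 y=2.174974

recognized (one wheel, involute flank): single-mesh tooth geometry, m = 3.890, N = 62
pitch radius r_p = m·N/2 = 3.890·62/2 = 120.590000
base radius r_b = r_p·cos α = 120.590000·cos 21.287° = 112.362581
roll angle φ = 22.300° = 0.38920842 rad
x = r_b·(cos φ + φ·sin φ) = 120.553505
y = r_b·(sin φ − φ·cos φ) = 2.174974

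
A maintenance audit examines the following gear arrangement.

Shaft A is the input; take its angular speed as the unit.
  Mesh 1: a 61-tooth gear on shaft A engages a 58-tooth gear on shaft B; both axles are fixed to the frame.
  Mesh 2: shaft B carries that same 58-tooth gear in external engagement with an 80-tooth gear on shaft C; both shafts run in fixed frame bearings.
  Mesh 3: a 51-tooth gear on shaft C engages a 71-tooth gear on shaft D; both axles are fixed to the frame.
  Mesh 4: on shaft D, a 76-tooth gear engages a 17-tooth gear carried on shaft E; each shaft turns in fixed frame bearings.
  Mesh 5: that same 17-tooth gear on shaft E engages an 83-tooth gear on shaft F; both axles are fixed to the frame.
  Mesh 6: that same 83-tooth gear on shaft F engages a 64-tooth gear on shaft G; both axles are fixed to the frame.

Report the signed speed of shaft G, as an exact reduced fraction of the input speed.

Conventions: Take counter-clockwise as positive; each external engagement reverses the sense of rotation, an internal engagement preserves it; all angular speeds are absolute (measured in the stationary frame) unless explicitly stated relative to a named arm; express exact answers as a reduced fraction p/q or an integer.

6-mesh fixed-axis compound train (all bearings frame-fixed)
mesh 1 [61T→58T]: |ω|/ω_in = 1×61/58 = 61/58, sense flips to −
mesh 2 [58T→80T]: |ω|/ω_in = (61/58)×58/80 = 61/80, sense flips to +
mesh 3 [51T→71T]: |ω|/ω_in = (61/80)×51/71 = 3111/5680, sense flips to −
mesh 4 [76T→17T]: |ω|/ω_in = (3111/5680)×76/17 = 3477/1420, sense flips to +
mesh 5 [17T→83T]: |ω|/ω_in = (3477/1420)×17/83 = 59109/117860, sense flips to −
mesh 6 [83T→64T]: |ω|/ω_in = (59109/117860)×83/64 = 59109/90880, sense flips to +
signed output speed (× input speed) = 59109/90880

59109/90880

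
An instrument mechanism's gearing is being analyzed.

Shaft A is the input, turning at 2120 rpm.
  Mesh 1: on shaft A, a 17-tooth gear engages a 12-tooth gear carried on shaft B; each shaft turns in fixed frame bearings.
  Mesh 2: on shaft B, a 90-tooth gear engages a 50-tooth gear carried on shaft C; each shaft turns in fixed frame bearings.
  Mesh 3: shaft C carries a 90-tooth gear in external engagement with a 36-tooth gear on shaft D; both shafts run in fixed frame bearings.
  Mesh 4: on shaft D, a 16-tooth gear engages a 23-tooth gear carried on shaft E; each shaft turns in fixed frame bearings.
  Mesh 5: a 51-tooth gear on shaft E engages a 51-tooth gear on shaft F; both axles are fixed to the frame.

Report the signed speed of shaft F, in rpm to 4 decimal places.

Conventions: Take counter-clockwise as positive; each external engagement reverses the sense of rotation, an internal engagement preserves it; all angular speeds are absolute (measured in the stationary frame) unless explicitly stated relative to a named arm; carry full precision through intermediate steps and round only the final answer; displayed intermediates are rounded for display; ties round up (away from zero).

recognized (6 fixed axles, 5 meshes): fixed-axis compound train
mesh 1 [17T→12T]: ω = 2120.0000×17/12 = 3003.3333 rpm, sense flips to −
mesh 2 [90T→50T]: ω = 3003.3333×90/50 = 5406.0000 rpm, sense flips to +
mesh 3 [90T→36T]: ω = 5406.0000×90/36 = 13515.0000 rpm, sense flips to −
mesh 4 [16T→23T]: ω = 13515.0000×16/23 = 9401.7391 rpm, sense flips to +
mesh 5 [51T→51T]: ω = 9401.7391×51/51 = 9401.7391 rpm, sense flips to −
signed output speed = -9401.7391 rpm

-9401.7391 rpm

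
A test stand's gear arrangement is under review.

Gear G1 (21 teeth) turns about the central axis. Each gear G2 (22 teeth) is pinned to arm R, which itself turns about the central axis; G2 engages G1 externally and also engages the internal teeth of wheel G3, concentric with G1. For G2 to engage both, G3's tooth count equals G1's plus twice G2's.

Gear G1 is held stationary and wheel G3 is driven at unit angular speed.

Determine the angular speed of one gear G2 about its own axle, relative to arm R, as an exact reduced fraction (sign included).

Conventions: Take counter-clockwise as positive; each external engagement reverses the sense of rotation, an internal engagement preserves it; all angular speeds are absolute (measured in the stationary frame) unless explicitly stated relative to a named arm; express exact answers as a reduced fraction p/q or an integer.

1365/1892

recognized (axles ride arm R): planetary set, 21/22/65 teeth
ring teeth: 21 + 2·22 = 65
21(ω_sun−ω_arm) = −65(ω_ring−ω_arm),  ω_sun = 0, ω_ring = 1
21(0−ω_arm) = −65(1−ω_arm)  ⇒  86·ω_arm = 65  ⇒  ω_arm = 65/86
sun–planet mesh: 21·(0−65/86) = −22·(ω_p−ω_arm)  ⇒  ω_p−ω_arm = 1365/1892
exact speed ratio = 1365/1892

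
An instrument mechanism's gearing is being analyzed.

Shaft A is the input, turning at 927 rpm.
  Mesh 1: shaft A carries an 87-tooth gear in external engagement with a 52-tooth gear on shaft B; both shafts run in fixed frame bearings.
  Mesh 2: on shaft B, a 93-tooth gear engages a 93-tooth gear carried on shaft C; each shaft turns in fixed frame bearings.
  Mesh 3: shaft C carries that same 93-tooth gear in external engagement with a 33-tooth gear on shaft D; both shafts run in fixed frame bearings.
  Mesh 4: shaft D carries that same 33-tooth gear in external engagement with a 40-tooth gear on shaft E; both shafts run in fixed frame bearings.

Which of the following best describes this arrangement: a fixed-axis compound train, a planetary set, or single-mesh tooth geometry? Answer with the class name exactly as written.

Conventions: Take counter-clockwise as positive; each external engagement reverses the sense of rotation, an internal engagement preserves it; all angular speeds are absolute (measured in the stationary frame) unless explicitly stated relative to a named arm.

class = fixed-axis compound train [4 meshes; 4 ratios multiply, 4 sense flips]
classification: fixed-axis compound train

fixed-axis compound train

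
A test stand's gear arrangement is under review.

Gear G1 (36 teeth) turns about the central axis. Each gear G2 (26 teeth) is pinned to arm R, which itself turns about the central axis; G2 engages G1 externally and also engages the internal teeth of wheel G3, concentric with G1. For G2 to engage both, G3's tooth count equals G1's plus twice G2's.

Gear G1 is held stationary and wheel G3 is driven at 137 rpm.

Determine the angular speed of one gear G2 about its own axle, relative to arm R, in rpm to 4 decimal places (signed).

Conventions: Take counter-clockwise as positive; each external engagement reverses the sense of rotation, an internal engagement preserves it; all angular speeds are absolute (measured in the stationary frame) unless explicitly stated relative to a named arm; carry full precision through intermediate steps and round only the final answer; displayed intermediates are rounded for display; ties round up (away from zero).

+134.6203 rpm

topology: planetary set — G1 36T / G2 26T / G3 88T, arm = carrier (Willis)
normalise by the input: solve with ω_ring = 1, then scale by 137 rpm
ring teeth: 36 + 2·26 = 88
36(ω_sun−ω_arm) = −88(ω_ring−ω_arm),  ω_sun = 0, ω_ring = 1
36(0−ω_arm) = −88(1−ω_arm)  ⇒  124·ω_arm = 88  ⇒  ω_arm = 22/31
sun–planet mesh: 36·(0−22/31) = −26·(ω_p−ω_arm)  ⇒  ω_p−ω_arm = 396/403
scale: ω_p−ω_arm = 396/403 × 137 rpm = +134.6203 rpm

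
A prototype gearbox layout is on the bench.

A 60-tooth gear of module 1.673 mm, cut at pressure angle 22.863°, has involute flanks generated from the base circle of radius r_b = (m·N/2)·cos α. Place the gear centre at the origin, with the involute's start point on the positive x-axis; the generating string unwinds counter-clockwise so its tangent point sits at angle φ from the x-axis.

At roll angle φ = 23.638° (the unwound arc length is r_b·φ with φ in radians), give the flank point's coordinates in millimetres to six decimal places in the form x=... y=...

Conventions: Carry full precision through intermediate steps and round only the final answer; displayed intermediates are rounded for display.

recognized (one wheel, involute flank): single-mesh tooth geometry, m = 1.673, N = 60
pitch radius r_p = m·N/2 = 1.673·60/2 = 50.190000
base radius r_b = r_p·cos α = 50.190000·cos 22.863° = 46.246898
roll angle φ = 23.638° = 0.41256093 rad
x = r_b·(cos φ + φ·sin φ) = 50.016763
y = r_b·(sin φ − φ·cos φ) = 1.064181

x=50.016763 y=1.064181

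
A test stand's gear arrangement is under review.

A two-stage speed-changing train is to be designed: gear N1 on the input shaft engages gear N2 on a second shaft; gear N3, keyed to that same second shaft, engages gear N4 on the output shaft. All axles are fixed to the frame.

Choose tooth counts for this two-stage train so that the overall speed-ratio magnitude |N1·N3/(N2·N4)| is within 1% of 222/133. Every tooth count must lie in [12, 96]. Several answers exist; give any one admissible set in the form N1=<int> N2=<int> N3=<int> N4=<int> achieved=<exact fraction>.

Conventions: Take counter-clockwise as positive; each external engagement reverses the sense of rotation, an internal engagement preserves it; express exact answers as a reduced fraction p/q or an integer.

2-stage fixed-axis compound train for ratio 222/133
target = 222/133 in lowest terms: an exact hit needs N1·N3 = k·222 and N2·N4 = k·133 for one integer k, every count in [12, 96]; additionally prefer no 1:1 stage (N1 ≠ N2, N3 ≠ N4)
k = 1: no 1:1-free in-range split of k·222 and k·133 into factor pairs; take k = 2
k = 2: N1·N3 = 444 = 12·37, N2·N4 = 266 = 14·19
achieved = 12·37/(14·19) = 222/133; |achieved − target| = 0 ≤ 111/6650 ✓

N1=12 N2=14 N3=37 N4=19 achieved=222/133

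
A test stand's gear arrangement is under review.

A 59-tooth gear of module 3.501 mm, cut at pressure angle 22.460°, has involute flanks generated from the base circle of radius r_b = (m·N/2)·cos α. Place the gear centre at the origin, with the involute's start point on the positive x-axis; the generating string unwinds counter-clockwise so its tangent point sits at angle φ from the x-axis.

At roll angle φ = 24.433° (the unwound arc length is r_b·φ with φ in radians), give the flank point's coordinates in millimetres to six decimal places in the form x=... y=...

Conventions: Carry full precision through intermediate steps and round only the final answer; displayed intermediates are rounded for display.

topology: single-mesh involute geometry — m = 3.501, N = 59
pitch radius r_p = m·N/2 = 3.501·59/2 = 103.279500
base radius r_b = r_p·cos α = 103.279500·cos 22.460° = 95.445385
roll angle φ = 24.433° = 0.42643630 rad
x = r_b·(cos φ + φ·sin φ) = 103.733094
y = r_b·(sin φ − φ·cos φ) = 2.422579

x=103.733094 y=2.422579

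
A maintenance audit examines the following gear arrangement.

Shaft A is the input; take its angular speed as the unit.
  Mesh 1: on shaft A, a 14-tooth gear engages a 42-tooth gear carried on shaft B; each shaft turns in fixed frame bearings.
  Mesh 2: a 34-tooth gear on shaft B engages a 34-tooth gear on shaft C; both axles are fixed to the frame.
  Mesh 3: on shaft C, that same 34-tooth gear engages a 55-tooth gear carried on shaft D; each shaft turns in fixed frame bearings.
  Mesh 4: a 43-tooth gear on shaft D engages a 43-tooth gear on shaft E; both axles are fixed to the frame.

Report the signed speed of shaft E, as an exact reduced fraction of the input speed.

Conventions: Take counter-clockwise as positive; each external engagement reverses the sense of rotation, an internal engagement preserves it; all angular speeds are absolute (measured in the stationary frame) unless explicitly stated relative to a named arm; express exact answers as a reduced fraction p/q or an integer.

4-mesh fixed-axis compound train (all bearings frame-fixed)
mesh 1 [14T→42T]: |ω|/ω_in = 1×14/42 = 1/3, sense flips to −
mesh 2 [34T→34T]: |ω|/ω_in = (1/3)×34/34 = 1/3, sense flips to +
mesh 3 [34T→55T]: |ω|/ω_in = (1/3)×34/55 = 34/165, sense flips to −
mesh 4 [43T→43T]: |ω|/ω_in = (34/165)×43/43 = 34/165, sense flips to +
signed output speed (× input speed) = 34/165

34/165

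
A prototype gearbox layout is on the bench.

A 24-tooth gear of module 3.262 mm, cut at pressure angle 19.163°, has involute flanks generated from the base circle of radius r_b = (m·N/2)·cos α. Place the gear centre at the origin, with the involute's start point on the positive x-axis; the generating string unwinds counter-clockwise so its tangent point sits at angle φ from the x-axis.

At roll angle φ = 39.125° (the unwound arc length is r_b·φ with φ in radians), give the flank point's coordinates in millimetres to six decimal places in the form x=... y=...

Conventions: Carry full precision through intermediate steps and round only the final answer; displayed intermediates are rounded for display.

single-mesh involute tooth geometry (24T wheel at module 3.262)
pitch radius r_p = m·N/2 = 3.262·24/2 = 39.144000
base radius r_b = r_p·cos α = 39.144000·cos 19.163° = 36.974974
roll angle φ = 39.125° = 0.68286007 rad
x = r_b·(cos φ + φ·sin φ) = 44.616431
y = r_b·(sin φ − φ·cos φ) = 3.744501

x=44.616431 y=3.744501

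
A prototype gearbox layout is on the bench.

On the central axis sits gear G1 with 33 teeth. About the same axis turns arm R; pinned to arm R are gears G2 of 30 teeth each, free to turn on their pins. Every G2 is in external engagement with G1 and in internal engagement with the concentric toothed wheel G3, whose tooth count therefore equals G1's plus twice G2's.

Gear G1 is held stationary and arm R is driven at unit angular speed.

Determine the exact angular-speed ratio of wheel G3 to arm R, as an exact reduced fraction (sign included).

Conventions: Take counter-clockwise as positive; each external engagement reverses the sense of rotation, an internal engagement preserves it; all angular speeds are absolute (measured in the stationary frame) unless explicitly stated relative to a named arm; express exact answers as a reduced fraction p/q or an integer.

topology: planetary set — G1 33T / G2 30T / G3 93T, arm = carrier (Willis)
ring teeth: 33 + 2·30 = 93
33(ω_sun−ω_arm) = −93(ω_ring−ω_arm),  ω_sun = 0, ω_arm = 1
ω_ring = 1 − (33/93)(0−1) = 42/31
ω_out/ω_in = 42/31

42/31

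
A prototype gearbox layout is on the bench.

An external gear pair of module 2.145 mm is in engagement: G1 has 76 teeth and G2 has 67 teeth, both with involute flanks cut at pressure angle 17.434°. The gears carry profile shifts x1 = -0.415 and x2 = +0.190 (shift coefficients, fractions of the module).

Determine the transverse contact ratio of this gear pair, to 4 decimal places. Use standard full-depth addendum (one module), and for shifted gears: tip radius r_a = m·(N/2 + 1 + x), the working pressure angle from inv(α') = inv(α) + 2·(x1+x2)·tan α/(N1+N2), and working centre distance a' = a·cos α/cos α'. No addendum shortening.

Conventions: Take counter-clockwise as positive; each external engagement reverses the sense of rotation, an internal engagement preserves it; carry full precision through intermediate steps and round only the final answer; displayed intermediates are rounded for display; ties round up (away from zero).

single-mesh involute tooth geometry (76T engaging 67T at module 2.145)
base radii: r_b1 = 77.765651, r_b2 = 68.556561
tip radii: r_a1 = 82.764825, r_a2 = 74.410050
inv(α') = inv(17.434°) + 2·(-0.415+0.190)·tan α/(76+67) = 0.00876390  ⇒  α' = 16.83851°
a' = a·cos α / cos α' = 153.3675·cos 17.434°/cos 16.83851° = 152.876800
action lengths: √(r_a1²−r_b1²) = 28.328780, √(r_a2²−r_b2²) = 28.928420
base pitch p_b = π·m·cos α = 6.429158
CR = (28.328780 + 28.928420 − 152.876800·sin 16.83851°)/6.429158 = 2.017775
contact ratio ≈ 2.0178

2.0178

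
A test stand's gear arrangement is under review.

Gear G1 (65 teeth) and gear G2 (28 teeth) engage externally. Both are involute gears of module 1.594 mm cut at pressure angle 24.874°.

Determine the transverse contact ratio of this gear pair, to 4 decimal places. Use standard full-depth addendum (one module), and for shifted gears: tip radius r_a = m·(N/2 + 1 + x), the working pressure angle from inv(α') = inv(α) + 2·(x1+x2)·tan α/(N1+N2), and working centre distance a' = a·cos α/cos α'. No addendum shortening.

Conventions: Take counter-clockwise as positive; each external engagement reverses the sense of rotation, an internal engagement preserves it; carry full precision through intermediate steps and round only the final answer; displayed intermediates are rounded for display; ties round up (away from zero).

1.5167

single-mesh involute tooth geometry (65T engaging 28T at module 1.594)
base radii: r_b1 = 46.999308, r_b2 = 20.245856
tip radii: r_a1 = 53.399000, r_a2 = 23.910000
no profile shift: α' = α, a' = a
action lengths: √(r_a1²−r_b1²) = 25.347943, √(r_a2²−r_b2²) = 12.719804
base pitch p_b = π·m·cos α = 4.543159
CR = (25.347943 + 12.719804 − 74.121000·sin 24.87400°)/4.543159 = 1.516712
contact ratio ≈ 1.5167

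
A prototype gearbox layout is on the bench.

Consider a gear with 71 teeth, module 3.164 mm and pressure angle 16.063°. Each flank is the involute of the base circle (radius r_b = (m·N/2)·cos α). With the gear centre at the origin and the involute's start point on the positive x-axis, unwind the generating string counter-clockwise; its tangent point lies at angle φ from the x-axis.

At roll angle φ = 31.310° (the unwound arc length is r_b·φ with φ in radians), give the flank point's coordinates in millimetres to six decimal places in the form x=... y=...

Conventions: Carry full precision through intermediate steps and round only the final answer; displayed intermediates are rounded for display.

topology: single-mesh involute geometry — m = 3.164, N = 71
pitch radius r_p = m·N/2 = 3.164·71/2 = 112.322000
base radius r_b = r_p·cos α = 112.322000·cos 16.063° = 107.936728
roll angle φ = 31.310° = 0.54646259 rad
x = r_b·(cos φ + φ·sin φ) = 122.869493
y = r_b·(sin φ − φ·cos φ) = 5.697765

x=122.869493 y=5.697765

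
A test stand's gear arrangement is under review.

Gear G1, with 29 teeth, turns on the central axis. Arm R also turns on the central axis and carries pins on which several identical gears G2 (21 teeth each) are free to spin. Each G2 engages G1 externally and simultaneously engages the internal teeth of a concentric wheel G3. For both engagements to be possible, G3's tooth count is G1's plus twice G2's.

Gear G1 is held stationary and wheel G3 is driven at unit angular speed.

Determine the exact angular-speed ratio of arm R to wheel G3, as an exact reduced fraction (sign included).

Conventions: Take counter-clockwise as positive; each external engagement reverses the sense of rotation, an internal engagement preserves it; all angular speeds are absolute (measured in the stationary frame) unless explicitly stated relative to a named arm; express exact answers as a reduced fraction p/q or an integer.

71/100

recognized (axles ride arm R): planetary set, 29/21/71 teeth
ring teeth: 29 + 2·21 = 71
29(ω_sun−ω_arm) = −71(ω_ring−ω_arm),  ω_sun = 0, ω_ring = 1
29(0−ω_arm) = −71(1−ω_arm)  ⇒  100·ω_arm = 71  ⇒  ω_arm = 71/100
ω_out/ω_in = 71/100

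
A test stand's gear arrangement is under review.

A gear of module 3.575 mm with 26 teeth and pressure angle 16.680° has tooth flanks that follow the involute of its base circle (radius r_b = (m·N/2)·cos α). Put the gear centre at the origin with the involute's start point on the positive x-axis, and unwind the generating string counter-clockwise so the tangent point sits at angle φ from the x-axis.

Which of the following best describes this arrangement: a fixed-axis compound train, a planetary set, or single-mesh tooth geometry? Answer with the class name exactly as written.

single-mesh tooth geometry

recognized (one wheel, involute flank): single-mesh tooth geometry, m = 3.575, N = 26
classification: single-mesh tooth geometry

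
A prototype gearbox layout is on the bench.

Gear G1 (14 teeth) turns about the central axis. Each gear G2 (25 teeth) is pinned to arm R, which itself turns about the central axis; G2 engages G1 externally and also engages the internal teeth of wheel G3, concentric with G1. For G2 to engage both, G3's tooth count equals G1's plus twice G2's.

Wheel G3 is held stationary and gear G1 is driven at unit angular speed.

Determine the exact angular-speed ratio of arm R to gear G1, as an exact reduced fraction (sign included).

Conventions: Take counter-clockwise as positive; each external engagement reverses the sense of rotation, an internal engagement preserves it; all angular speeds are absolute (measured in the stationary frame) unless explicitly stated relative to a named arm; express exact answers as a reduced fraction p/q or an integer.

recognized (axles ride arm R): planetary set, 14/25/64 teeth
ring teeth: 14 + 2·25 = 64
14(ω_sun−ω_arm) = −64(ω_ring−ω_arm),  ω_ring = 0, ω_sun = 1
14(1−ω_arm) = −64(0−ω_arm)  ⇒  78·ω_arm = 14  ⇒  ω_arm = 7/39
ω_out/ω_in = 7/39

7/39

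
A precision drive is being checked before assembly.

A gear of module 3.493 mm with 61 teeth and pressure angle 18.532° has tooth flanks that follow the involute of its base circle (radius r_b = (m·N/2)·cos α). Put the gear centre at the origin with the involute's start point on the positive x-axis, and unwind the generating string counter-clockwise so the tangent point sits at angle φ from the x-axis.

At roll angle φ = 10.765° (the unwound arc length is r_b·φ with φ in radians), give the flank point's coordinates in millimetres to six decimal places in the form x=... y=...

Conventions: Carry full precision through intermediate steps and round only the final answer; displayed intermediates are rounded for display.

topology: single-mesh involute geometry — m = 3.493, N = 61
pitch radius r_p = m·N/2 = 3.493·61/2 = 106.536500
base radius r_b = r_p·cos α = 106.536500·cos 18.532° = 101.012187
roll angle φ = 10.765° = 0.18788469 rad
x = r_b·(cos φ + φ·sin φ) = 102.779382
y = r_b·(sin φ − φ·cos φ) = 0.222532

x=102.779382 y=0.222532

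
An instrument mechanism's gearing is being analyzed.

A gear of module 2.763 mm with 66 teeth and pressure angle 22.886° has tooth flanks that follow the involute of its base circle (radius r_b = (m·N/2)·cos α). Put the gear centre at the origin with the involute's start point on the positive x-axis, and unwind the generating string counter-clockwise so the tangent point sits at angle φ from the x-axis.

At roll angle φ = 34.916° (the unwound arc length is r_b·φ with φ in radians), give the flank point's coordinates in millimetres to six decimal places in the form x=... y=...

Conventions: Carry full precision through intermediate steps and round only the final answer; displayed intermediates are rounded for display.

x=98.180607 y=6.104586

topology: single-mesh involute geometry — m = 2.763, N = 66
pitch radius r_p = m·N/2 = 2.763·66/2 = 91.179000
base radius r_b = r_p·cos α = 91.179000·cos 22.886° = 84.001431
roll angle φ = 34.916° = 0.60939916 rad
x = r_b·(cos φ + φ·sin φ) = 98.180607
y = r_b·(sin φ − φ·cos φ) = 6.104586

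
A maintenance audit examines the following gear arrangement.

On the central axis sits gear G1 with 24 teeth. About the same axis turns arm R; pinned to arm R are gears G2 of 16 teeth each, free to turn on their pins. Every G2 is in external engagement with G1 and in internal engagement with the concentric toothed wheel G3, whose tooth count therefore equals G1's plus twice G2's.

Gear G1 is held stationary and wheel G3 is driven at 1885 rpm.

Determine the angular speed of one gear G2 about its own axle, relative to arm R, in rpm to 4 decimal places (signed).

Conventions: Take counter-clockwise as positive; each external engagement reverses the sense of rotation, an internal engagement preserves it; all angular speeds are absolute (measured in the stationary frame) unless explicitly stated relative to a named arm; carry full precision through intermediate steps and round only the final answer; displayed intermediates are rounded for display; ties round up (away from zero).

+1979.2500 rpm

class = planetary set [G3 = 24+2·16 = 56; Willis about the carrier]
normalise by the input: solve with ω_ring = 1, then scale by 1885 rpm
ring teeth: 24 + 2·16 = 56
24(ω_sun−ω_arm) = −56(ω_ring−ω_arm),  ω_sun = 0, ω_ring = 1
24(0−ω_arm) = −56(1−ω_arm)  ⇒  80·ω_arm = 56  ⇒  ω_arm = 7/10
sun–planet mesh: 24·(0−7/10) = −16·(ω_p−ω_arm)  ⇒  ω_p−ω_arm = 21/20
scale: ω_p−ω_arm = 21/20 × 1885 rpm = +1979.2500 rpm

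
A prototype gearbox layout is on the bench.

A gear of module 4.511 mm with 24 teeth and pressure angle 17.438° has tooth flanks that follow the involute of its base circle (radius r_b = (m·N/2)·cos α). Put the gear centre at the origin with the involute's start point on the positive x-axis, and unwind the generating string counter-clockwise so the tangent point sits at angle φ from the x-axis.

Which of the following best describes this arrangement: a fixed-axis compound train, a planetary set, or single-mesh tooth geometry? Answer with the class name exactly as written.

topology: single-mesh involute geometry — m = 4.511, N = 24
classification: single-mesh tooth geometry

single-mesh tooth geometry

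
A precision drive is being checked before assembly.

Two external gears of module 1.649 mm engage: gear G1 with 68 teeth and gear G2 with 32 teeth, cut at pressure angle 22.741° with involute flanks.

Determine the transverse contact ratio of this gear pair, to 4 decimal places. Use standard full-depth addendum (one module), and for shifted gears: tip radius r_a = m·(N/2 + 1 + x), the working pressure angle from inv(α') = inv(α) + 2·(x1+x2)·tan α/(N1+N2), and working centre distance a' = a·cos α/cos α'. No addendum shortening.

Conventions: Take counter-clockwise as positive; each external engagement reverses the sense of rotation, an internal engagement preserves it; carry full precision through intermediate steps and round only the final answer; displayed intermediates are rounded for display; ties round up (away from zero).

recognized (one external pair, fixed centres): single-mesh tooth geometry, m = 1.649, N1 = 68, N2 = 32
base radii: r_b1 = 51.707525, r_b2 = 24.332953
tip radii: r_a1 = 57.715000, r_a2 = 28.033000
no profile shift: α' = α, a' = a
action lengths: √(r_a1²−r_b1²) = 25.638898, √(r_a2²−r_b2²) = 13.919644
base pitch p_b = π·m·cos α = 4.777764
CR = (25.638898 + 13.919644 − 82.450000·sin 22.74100°)/4.777764 = 1.608737
contact ratio ≈ 1.6087

1.6087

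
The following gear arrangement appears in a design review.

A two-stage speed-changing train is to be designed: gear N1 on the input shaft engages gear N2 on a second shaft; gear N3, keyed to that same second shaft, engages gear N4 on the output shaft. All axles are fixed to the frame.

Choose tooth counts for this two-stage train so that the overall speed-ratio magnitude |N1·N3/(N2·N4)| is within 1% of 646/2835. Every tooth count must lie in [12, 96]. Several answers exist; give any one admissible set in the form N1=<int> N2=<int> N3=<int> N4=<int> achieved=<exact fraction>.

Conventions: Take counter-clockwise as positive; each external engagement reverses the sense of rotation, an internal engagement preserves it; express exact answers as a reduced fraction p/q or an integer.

N1=17 N2=35 N3=38 N4=81 achieved=646/2835

class = fixed-axis compound train [2-stage, 646/2835 wanted]
target = 646/2835 in lowest terms: an exact hit needs N1·N3 = k·646 and N2·N4 = k·2835 for one integer k, every count in [12, 96]; additionally prefer no 1:1 stage (N1 ≠ N2, N3 ≠ N4)
k = 1: N1·N3 = 646 = 17·38, N2·N4 = 2835 = 35·81
achieved = 17·38/(35·81) = 646/2835; |achieved − target| = 0 ≤ 323/141750 ✓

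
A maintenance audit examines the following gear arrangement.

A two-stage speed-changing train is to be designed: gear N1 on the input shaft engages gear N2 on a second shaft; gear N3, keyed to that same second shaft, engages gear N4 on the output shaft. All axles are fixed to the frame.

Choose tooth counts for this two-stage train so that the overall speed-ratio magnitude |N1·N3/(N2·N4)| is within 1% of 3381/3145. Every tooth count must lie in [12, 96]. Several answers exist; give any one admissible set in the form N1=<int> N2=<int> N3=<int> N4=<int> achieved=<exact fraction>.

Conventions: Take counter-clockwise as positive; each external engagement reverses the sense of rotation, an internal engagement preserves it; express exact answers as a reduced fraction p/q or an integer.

N1=49 N2=37 N3=69 N4=85 achieved=3381/3145

class = fixed-axis compound train [2-stage, 3381/3145 wanted]
target = 3381/3145 in lowest terms: an exact hit needs N1·N3 = k·3381 and N2·N4 = k·3145 for one integer k, every count in [12, 96]; additionally prefer no 1:1 stage (N1 ≠ N2, N3 ≠ N4)
k = 1: N1·N3 = 3381 = 49·69, N2·N4 = 3145 = 37·85
achieved = 49·69/(37·85) = 3381/3145; |achieved − target| = 0 ≤ 3381/314500 ✓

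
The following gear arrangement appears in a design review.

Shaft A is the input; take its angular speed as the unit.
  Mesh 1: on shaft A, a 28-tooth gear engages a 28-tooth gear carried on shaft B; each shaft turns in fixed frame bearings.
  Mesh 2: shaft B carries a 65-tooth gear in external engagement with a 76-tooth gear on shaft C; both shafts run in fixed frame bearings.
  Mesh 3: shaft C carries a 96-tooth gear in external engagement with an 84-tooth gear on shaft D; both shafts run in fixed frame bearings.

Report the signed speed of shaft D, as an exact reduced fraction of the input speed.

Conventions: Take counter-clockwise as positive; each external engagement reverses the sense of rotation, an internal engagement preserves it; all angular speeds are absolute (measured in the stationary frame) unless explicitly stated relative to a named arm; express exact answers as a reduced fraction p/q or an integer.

-130/133

3-mesh fixed-axis compound train (all bearings frame-fixed)
mesh 1 [28T→28T]: |ω|/ω_in = 1×28/28 = 1, sense flips to −
mesh 2 [65T→76T]: |ω|/ω_in = 1×65/76 = 65/76, sense flips to +
mesh 3 [96T→84T]: |ω|/ω_in = (65/76)×96/84 = 130/133, sense flips to −
signed output speed (× input speed) = -130/133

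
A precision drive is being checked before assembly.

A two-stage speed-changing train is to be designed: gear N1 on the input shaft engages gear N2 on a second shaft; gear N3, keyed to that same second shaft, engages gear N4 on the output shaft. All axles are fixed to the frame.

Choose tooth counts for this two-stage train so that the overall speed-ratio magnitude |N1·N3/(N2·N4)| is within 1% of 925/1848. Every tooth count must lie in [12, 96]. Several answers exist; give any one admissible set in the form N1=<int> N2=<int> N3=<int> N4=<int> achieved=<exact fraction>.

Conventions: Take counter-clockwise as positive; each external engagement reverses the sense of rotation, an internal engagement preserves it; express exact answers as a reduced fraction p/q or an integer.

N1=25 N2=21 N3=37 N4=88 achieved=925/1848

design class (target 925/1848): fixed-axis compound train
target = 925/1848 in lowest terms: an exact hit needs N1·N3 = k·925 and N2·N4 = k·1848 for one integer k, every count in [12, 96]; additionally prefer no 1:1 stage (N1 ≠ N2, N3 ≠ N4)
k = 1: N1·N3 = 925 = 25·37, N2·N4 = 1848 = 21·88
achieved = 25·37/(21·88) = 925/1848; |achieved − target| = 0 ≤ 37/7392 ✓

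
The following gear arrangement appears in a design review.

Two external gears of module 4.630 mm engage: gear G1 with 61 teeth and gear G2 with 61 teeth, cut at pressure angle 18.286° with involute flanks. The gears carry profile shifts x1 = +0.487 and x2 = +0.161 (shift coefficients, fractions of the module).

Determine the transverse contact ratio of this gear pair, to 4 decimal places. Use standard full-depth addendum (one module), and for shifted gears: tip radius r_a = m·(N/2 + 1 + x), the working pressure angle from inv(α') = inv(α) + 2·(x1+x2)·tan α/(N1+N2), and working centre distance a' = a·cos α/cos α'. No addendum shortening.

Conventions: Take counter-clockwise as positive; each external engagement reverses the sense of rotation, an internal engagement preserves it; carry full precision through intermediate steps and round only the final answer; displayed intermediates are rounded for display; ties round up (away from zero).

1.7925

class = single-mesh tooth geometry [involute pair 61T × 61T, m = 4.630]
base radii: r_b1 = 134.083949, r_b2 = 134.083949
tip radii: r_a1 = 148.099810, r_a2 = 146.590430
inv(α') = inv(18.286°) + 2·(+0.487+0.161)·tan α/(61+61) = 0.01480675  ⇒  α' = 19.95768°
a' = a·cos α / cos α' = 282.4300·cos 18.286°/cos 19.95768° = 285.301687
action lengths: √(r_a1²−r_b1²) = 62.889175, √(r_a2²−r_b2²) = 59.247352
base pitch p_b = π·m·cos α = 13.811054
CR = (62.889175 + 59.247352 − 285.301687·sin 19.95768°)/13.811054 = 1.792454
contact ratio ≈ 1.7925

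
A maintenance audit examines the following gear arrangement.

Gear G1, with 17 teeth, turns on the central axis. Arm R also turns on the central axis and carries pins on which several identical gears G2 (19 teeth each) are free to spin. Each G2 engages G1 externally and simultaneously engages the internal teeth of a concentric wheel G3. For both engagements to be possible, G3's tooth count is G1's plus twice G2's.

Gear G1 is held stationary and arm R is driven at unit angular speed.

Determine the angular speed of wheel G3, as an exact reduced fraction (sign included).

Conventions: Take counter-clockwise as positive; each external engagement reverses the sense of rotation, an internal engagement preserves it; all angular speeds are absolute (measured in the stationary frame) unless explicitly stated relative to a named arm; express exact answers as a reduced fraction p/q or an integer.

class = planetary set [G3 = 17+2·19 = 55; Willis about the carrier]
ring teeth: 17 + 2·19 = 55
17(ω_sun−ω_arm) = −55(ω_ring−ω_arm),  ω_sun = 0, ω_arm = 1
ω_ring = 1 − (17/55)(0−1) = 72/55
exact speed ratio = 72/55

72/55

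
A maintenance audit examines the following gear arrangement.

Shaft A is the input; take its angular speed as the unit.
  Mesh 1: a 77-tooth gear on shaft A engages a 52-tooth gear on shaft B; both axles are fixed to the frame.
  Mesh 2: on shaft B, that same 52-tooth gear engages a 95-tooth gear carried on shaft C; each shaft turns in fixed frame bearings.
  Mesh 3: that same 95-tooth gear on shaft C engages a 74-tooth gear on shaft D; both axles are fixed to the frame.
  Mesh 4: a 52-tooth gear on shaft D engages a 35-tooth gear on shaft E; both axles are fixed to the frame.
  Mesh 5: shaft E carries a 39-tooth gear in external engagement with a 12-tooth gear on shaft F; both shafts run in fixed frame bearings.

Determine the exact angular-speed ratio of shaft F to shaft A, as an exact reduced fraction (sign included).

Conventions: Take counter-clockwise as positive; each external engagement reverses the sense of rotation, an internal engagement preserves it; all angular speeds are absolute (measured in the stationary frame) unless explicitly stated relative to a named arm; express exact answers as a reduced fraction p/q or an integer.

class = fixed-axis compound train [5 meshes; 5 ratios multiply, 5 sense flips]
mesh 1 [77T→52T]: running ratio 77/52, sense −
mesh 2 [52T→95T]: running ratio 77/95, sense +
mesh 3 [95T→74T]: running ratio 77/74, sense −
mesh 4 [52T→35T]: running ratio 286/185, sense +
mesh 5 [39T→12T]: running ratio 1859/370, sense −
ω_out/ω_in = -1859/370

-1859/370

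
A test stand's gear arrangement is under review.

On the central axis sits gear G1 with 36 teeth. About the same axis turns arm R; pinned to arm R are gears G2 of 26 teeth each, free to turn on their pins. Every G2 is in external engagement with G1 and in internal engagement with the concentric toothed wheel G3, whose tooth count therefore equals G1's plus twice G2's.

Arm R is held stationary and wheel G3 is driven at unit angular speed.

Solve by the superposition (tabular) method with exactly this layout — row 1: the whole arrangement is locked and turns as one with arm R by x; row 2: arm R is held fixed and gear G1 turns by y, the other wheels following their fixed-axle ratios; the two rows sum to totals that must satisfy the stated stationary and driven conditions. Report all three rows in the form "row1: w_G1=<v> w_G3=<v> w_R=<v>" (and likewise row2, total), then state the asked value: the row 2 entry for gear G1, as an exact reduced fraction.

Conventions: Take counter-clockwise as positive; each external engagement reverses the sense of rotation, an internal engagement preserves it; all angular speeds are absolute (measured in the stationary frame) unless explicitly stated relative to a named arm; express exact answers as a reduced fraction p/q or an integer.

topology: planetary set — G1 36T / G2 26T / G3 88T, arm = carrier (Willis)
row 1 (train locked, turned with arm): all members turn x
row 2 — arm fixed, fixed-axis ratios: sun y, ring −(36/88)·y, arm 0
boundary: total ω_arm = x = 0 and total ω_ring = x − (36/88)·y = 1  ⇒  y = -22/9, x = 0
row 2 ring = −(36/88)·(-22/9) = 1
totals (row 1 + row 2): sun 0 + (-22/9) = -22/9, ring 0 + 1 = 1, arm 0 + 0 = 0
asked cell (row2, sun) = -22/9

row1: w_G1=0 w_G3=0 w_R=0
row2: w_G1=-22/9 w_G3=1 w_R=0
total: w_G1=-22/9 w_G3=1 w_R=0
asked value: -22/9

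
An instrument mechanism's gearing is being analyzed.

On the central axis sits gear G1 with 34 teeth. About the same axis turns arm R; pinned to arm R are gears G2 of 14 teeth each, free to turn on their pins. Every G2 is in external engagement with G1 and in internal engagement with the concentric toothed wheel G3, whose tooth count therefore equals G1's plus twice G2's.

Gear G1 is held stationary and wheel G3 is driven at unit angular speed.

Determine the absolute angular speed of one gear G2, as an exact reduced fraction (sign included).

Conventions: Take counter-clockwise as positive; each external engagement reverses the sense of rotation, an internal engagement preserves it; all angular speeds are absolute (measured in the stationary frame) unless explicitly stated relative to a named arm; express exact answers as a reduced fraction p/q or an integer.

class = planetary set [G3 = 34+2·14 = 62; Willis about the carrier]
ring teeth: 34 + 2·14 = 62
34(ω_sun−ω_arm) = −62(ω_ring−ω_arm),  ω_sun = 0, ω_ring = 1
34(0−ω_arm) = −62(1−ω_arm)  ⇒  96·ω_arm = 62  ⇒  ω_arm = 31/48
sun–planet mesh: 34·(0−31/48) = −14·(ω_p−ω_arm)  ⇒  ω_p−ω_arm = 527/336
ω_p = 31/48 + 527/336 = 31/14
exact speed ratio = 31/14

31/14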